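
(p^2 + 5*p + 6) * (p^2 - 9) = p^4 + 5*p^3 - 3*p^2 - 45*p - 54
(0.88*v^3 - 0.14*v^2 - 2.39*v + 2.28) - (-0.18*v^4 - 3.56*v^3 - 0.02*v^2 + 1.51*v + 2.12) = 0.18*v^4 + 4.44*v^3 - 0.12*v^2 - 3.9*v + 0.16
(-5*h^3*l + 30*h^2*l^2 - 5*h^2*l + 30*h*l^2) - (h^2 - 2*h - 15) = -5*h^3*l + 30*h^2*l^2 - 5*h^2*l - h^2 + 30*h*l^2 + 2*h + 15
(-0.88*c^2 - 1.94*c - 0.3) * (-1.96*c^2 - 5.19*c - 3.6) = 1.7248*c^4 + 8.3696*c^3 + 13.8246*c^2 + 8.541*c + 1.08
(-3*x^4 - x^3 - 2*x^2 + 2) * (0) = 0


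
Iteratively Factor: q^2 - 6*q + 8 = (q - 2)*(q - 4)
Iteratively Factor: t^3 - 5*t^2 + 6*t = (t - 2)*(t^2 - 3*t) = (t - 3)*(t - 2)*(t)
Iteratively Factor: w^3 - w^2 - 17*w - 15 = (w + 3)*(w^2 - 4*w - 5) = (w - 5)*(w + 3)*(w + 1)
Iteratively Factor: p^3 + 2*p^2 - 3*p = (p - 1)*(p^2 + 3*p) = (p - 1)*(p + 3)*(p)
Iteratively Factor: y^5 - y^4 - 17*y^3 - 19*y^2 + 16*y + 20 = (y + 2)*(y^4 - 3*y^3 - 11*y^2 + 3*y + 10) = (y + 1)*(y + 2)*(y^3 - 4*y^2 - 7*y + 10) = (y - 5)*(y + 1)*(y + 2)*(y^2 + y - 2) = (y - 5)*(y + 1)*(y + 2)^2*(y - 1)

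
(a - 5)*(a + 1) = a^2 - 4*a - 5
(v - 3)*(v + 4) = v^2 + v - 12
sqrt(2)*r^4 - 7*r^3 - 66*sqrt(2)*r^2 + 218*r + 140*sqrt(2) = (r - 7*sqrt(2))*(r - 2*sqrt(2))*(r + 5*sqrt(2))*(sqrt(2)*r + 1)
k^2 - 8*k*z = k*(k - 8*z)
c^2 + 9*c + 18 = (c + 3)*(c + 6)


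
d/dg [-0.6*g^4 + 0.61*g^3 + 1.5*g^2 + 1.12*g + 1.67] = -2.4*g^3 + 1.83*g^2 + 3.0*g + 1.12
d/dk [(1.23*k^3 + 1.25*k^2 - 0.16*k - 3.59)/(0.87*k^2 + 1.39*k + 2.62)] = (1.0701*k^4 + 3.4194*k^3 + 11.5445*k^2 + 12.7966*k + 4.5709)/(0.7569*k^4 + 2.4186*k^3 + 6.4909*k^2 + 7.2836*k + 6.8644)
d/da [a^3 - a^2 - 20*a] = 3*a^2 - 2*a - 20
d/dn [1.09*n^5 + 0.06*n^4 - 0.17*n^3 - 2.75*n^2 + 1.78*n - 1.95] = 5.45*n^4 + 0.24*n^3 - 0.51*n^2 - 5.5*n + 1.78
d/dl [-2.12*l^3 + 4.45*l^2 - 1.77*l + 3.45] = -6.36*l^2 + 8.9*l - 1.77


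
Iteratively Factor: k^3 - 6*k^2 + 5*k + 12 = (k - 4)*(k^2 - 2*k - 3) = (k - 4)*(k + 1)*(k - 3)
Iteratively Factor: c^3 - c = (c)*(c^2 - 1) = c*(c + 1)*(c - 1)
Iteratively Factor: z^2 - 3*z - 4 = (z + 1)*(z - 4)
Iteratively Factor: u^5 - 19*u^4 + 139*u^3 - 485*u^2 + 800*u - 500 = (u - 5)*(u^4 - 14*u^3 + 69*u^2 - 140*u + 100) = (u - 5)^2*(u^3 - 9*u^2 + 24*u - 20) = (u - 5)^2*(u - 2)*(u^2 - 7*u + 10) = (u - 5)^2*(u - 2)^2*(u - 5)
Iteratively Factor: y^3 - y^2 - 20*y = (y)*(y^2 - y - 20) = y*(y + 4)*(y - 5)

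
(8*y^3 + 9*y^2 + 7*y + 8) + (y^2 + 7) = 8*y^3 + 10*y^2 + 7*y + 15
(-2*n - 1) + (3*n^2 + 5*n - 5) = 3*n^2 + 3*n - 6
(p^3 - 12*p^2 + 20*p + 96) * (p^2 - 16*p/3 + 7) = p^5 - 52*p^4/3 + 91*p^3 - 284*p^2/3 - 372*p + 672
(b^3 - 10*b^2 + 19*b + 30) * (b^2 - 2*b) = b^5 - 12*b^4 + 39*b^3 - 8*b^2 - 60*b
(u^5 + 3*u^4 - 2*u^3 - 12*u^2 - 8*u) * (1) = u^5 + 3*u^4 - 2*u^3 - 12*u^2 - 8*u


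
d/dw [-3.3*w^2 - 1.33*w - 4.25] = -6.6*w - 1.33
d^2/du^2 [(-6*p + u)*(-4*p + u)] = 2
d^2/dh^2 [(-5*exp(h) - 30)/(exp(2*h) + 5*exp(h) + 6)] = 5*(-exp(4*h) - 19*exp(3*h) - 54*exp(2*h) + 24*exp(h) + 144)*exp(h)/(exp(6*h) + 15*exp(5*h) + 93*exp(4*h) + 305*exp(3*h) + 558*exp(2*h) + 540*exp(h) + 216)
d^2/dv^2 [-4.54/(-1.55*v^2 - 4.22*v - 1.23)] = (-21.8147*v^2 - 59.39228*v + 4.54*(3.1*v + 4.22)*(6.2*v + 8.44) - 17.31102)/(1.55*v^2 + 4.22*v + 1.23)^3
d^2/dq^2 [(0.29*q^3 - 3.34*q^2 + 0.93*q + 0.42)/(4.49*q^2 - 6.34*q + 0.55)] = (1.4210854715202e-14*q^5 - 1.13686837721616e-13*q^4 - 130.777964*q^3 + 94.2248520000001*q^2 - 84.989292*q + 36.155044)/(90.518849*q^6 - 383.445102*q^5 + 574.698897*q^4 - 348.779884*q^3 + 70.397415*q^2 - 5.75355*q + 0.166375)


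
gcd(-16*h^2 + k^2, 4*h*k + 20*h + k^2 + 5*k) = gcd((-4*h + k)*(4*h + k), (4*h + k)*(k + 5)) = 4*h + k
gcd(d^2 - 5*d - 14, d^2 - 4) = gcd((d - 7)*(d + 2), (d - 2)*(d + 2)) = d + 2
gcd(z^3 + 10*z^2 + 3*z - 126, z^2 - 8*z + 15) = z - 3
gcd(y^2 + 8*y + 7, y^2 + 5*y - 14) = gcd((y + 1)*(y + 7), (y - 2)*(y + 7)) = y + 7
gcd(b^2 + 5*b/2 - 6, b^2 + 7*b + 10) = 1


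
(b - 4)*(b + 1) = b^2 - 3*b - 4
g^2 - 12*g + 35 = (g - 7)*(g - 5)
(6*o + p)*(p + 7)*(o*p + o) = 6*o^2*p^2 + 48*o^2*p + 42*o^2 + o*p^3 + 8*o*p^2 + 7*o*p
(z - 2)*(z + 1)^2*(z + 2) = z^4 + 2*z^3 - 3*z^2 - 8*z - 4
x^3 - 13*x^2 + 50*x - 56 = (x - 7)*(x - 4)*(x - 2)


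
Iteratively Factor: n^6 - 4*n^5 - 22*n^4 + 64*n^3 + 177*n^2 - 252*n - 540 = (n - 5)*(n^5 + n^4 - 17*n^3 - 21*n^2 + 72*n + 108) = (n - 5)*(n + 3)*(n^4 - 2*n^3 - 11*n^2 + 12*n + 36) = (n - 5)*(n - 3)*(n + 3)*(n^3 + n^2 - 8*n - 12) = (n - 5)*(n - 3)*(n + 2)*(n + 3)*(n^2 - n - 6) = (n - 5)*(n - 3)^2*(n + 2)*(n + 3)*(n + 2)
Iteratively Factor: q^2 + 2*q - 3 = (q - 1)*(q + 3)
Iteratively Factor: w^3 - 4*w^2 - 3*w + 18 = (w + 2)*(w^2 - 6*w + 9) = (w - 3)*(w + 2)*(w - 3)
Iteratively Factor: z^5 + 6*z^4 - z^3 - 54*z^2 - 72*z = (z + 4)*(z^4 + 2*z^3 - 9*z^2 - 18*z) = (z + 2)*(z + 4)*(z^3 - 9*z) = (z - 3)*(z + 2)*(z + 4)*(z^2 + 3*z) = (z - 3)*(z + 2)*(z + 3)*(z + 4)*(z)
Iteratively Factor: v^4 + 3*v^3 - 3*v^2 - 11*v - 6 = (v + 1)*(v^3 + 2*v^2 - 5*v - 6) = (v + 1)^2*(v^2 + v - 6) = (v - 2)*(v + 1)^2*(v + 3)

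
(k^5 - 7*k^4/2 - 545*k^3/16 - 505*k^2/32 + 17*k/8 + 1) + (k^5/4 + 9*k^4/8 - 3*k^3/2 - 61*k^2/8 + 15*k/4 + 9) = 5*k^5/4 - 19*k^4/8 - 569*k^3/16 - 749*k^2/32 + 47*k/8 + 10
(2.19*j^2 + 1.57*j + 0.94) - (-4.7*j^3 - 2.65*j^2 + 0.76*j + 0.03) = 4.7*j^3 + 4.84*j^2 + 0.81*j + 0.91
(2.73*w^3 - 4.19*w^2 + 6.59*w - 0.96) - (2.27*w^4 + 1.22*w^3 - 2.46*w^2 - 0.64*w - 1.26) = -2.27*w^4 + 1.51*w^3 - 1.73*w^2 + 7.23*w + 0.3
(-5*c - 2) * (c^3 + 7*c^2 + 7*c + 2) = -5*c^4 - 37*c^3 - 49*c^2 - 24*c - 4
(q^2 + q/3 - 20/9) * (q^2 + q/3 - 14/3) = q^4 + 2*q^3/3 - 61*q^2/9 - 62*q/27 + 280/27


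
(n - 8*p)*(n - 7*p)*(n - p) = n^3 - 16*n^2*p + 71*n*p^2 - 56*p^3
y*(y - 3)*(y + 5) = y^3 + 2*y^2 - 15*y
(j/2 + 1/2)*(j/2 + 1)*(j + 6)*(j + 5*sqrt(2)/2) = j^4/4 + 5*sqrt(2)*j^3/8 + 9*j^3/4 + 5*j^2 + 45*sqrt(2)*j^2/8 + 3*j + 25*sqrt(2)*j/2 + 15*sqrt(2)/2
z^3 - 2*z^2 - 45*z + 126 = (z - 6)*(z - 3)*(z + 7)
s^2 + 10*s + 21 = (s + 3)*(s + 7)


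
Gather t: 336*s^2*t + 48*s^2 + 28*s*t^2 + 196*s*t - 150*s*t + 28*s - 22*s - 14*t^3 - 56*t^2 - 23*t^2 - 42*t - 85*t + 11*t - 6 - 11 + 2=48*s^2 + 6*s - 14*t^3 + t^2*(28*s - 79) + t*(336*s^2 + 46*s - 116) - 15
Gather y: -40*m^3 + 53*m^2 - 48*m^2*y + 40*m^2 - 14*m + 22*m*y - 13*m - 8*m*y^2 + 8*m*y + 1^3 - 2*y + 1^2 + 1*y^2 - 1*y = -40*m^3 + 93*m^2 - 27*m + y^2*(1 - 8*m) + y*(-48*m^2 + 30*m - 3) + 2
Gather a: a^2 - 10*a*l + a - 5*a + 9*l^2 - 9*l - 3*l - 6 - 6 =a^2 + a*(-10*l - 4) + 9*l^2 - 12*l - 12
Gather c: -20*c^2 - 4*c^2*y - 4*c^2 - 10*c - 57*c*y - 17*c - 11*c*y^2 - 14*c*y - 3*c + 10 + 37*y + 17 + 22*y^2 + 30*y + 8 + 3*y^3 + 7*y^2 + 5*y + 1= c^2*(-4*y - 24) + c*(-11*y^2 - 71*y - 30) + 3*y^3 + 29*y^2 + 72*y + 36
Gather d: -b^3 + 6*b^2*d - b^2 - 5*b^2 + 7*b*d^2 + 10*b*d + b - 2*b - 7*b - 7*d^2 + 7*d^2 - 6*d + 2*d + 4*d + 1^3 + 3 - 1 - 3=-b^3 - 6*b^2 + 7*b*d^2 - 8*b + d*(6*b^2 + 10*b)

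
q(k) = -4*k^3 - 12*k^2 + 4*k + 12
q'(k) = -12*k^2 - 24*k + 4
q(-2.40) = -11.42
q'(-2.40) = -7.52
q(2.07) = -66.62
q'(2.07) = -97.10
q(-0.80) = 3.17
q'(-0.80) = 15.52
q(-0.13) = 11.29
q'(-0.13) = 6.92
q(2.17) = -76.70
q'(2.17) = -104.59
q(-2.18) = -12.31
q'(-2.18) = -0.71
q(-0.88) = 1.91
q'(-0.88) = 15.83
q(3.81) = -368.18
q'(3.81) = -261.63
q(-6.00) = 420.00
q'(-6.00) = -284.00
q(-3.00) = 0.00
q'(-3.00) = -32.00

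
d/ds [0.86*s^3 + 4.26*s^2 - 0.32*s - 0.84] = 2.58*s^2 + 8.52*s - 0.32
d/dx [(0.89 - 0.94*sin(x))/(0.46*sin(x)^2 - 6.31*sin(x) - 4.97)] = (0.4324*sin(x)^2 - 0.8188*sin(x) + 10.2877)*cos(x)/(0.2116*sin(x)^4 - 5.8052*sin(x)^3 + 35.2437*sin(x)^2 + 62.7214*sin(x) + 24.7009)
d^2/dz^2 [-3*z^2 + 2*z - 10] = -6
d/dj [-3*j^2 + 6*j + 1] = 6 - 6*j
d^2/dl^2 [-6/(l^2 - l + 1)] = 12*(l^2 - l - (2*l - 1)^2 + 1)/(l^2 - l + 1)^3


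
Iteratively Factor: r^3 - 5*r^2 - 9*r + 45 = (r - 5)*(r^2 - 9) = (r - 5)*(r + 3)*(r - 3)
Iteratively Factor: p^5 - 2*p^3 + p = (p + 1)*(p^4 - p^3 - p^2 + p) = (p - 1)*(p + 1)*(p^3 - p) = p*(p - 1)*(p + 1)*(p^2 - 1) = p*(p - 1)^2*(p + 1)*(p + 1)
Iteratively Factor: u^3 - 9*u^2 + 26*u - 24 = (u - 3)*(u^2 - 6*u + 8) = (u - 4)*(u - 3)*(u - 2)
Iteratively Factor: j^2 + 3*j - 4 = (j + 4)*(j - 1)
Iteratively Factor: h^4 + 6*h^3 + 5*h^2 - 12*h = (h + 3)*(h^3 + 3*h^2 - 4*h) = (h - 1)*(h + 3)*(h^2 + 4*h) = (h - 1)*(h + 3)*(h + 4)*(h)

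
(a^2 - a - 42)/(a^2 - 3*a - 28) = (a + 6)/(a + 4)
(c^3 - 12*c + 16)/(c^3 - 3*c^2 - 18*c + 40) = (c - 2)/(c - 5)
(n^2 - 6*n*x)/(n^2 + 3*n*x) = (n - 6*x)/(n + 3*x)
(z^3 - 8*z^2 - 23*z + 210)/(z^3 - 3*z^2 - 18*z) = (z^2 - 2*z - 35)/(z*(z + 3))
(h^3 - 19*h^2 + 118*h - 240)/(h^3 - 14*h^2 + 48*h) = (h - 5)/h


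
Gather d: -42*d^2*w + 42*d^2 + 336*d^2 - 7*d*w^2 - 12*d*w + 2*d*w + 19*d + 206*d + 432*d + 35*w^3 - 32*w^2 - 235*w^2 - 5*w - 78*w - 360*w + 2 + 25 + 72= d^2*(378 - 42*w) + d*(-7*w^2 - 10*w + 657) + 35*w^3 - 267*w^2 - 443*w + 99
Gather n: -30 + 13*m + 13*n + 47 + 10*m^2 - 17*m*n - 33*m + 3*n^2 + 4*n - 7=10*m^2 - 20*m + 3*n^2 + n*(17 - 17*m) + 10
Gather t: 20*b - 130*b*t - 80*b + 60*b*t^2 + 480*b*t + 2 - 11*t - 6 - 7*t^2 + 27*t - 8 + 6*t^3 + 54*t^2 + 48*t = -60*b + 6*t^3 + t^2*(60*b + 47) + t*(350*b + 64) - 12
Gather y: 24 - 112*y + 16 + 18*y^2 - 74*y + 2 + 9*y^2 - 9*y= 27*y^2 - 195*y + 42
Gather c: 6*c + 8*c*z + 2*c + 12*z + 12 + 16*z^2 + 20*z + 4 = c*(8*z + 8) + 16*z^2 + 32*z + 16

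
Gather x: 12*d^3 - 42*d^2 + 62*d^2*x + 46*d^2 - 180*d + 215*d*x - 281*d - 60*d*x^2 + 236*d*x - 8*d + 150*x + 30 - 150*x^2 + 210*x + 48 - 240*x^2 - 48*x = 12*d^3 + 4*d^2 - 469*d + x^2*(-60*d - 390) + x*(62*d^2 + 451*d + 312) + 78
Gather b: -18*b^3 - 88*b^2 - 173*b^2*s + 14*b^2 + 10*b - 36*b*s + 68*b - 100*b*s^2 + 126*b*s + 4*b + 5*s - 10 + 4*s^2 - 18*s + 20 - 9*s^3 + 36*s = -18*b^3 + b^2*(-173*s - 74) + b*(-100*s^2 + 90*s + 82) - 9*s^3 + 4*s^2 + 23*s + 10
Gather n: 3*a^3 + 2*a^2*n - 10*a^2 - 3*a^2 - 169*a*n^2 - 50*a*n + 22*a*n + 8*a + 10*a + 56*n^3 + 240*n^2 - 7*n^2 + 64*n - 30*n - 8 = 3*a^3 - 13*a^2 + 18*a + 56*n^3 + n^2*(233 - 169*a) + n*(2*a^2 - 28*a + 34) - 8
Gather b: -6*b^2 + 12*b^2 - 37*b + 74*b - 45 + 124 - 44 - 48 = 6*b^2 + 37*b - 13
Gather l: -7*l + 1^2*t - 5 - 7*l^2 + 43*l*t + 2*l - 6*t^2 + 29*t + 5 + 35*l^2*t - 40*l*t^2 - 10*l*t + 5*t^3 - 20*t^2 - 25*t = l^2*(35*t - 7) + l*(-40*t^2 + 33*t - 5) + 5*t^3 - 26*t^2 + 5*t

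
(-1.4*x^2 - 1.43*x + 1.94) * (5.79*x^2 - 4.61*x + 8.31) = -8.106*x^4 - 1.8257*x^3 + 6.1909*x^2 - 20.8267*x + 16.1214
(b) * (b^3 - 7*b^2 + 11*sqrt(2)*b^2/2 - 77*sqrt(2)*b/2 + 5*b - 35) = b^4 - 7*b^3 + 11*sqrt(2)*b^3/2 - 77*sqrt(2)*b^2/2 + 5*b^2 - 35*b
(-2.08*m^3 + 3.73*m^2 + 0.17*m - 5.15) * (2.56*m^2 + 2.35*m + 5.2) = -5.3248*m^5 + 4.6608*m^4 - 1.6153*m^3 + 6.6115*m^2 - 11.2185*m - 26.78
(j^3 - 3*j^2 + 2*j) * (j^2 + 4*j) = j^5 + j^4 - 10*j^3 + 8*j^2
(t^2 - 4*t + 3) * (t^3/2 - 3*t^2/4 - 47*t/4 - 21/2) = t^5/2 - 11*t^4/4 - 29*t^3/4 + 137*t^2/4 + 27*t/4 - 63/2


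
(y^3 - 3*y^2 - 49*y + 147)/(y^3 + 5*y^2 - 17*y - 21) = (y - 7)/(y + 1)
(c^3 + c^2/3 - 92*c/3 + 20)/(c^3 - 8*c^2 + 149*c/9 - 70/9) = 3*(c + 6)/(3*c - 7)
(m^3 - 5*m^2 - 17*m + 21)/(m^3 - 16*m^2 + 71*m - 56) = (m + 3)/(m - 8)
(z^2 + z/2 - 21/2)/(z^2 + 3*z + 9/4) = 2*(2*z^2 + z - 21)/(4*z^2 + 12*z + 9)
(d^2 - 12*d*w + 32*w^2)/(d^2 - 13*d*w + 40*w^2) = (-d + 4*w)/(-d + 5*w)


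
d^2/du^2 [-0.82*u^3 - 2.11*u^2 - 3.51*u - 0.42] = -4.92*u - 4.22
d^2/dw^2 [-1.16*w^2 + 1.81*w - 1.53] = -2.32000000000000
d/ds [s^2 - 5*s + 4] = 2*s - 5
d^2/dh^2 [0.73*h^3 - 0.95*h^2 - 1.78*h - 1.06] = 4.38*h - 1.9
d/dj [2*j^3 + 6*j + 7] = 6*j^2 + 6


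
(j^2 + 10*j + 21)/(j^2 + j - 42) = (j + 3)/(j - 6)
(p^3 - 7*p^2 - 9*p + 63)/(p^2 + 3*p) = p - 10 + 21/p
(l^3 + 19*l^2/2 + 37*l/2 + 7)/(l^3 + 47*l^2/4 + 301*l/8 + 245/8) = 4*(2*l^2 + 5*l + 2)/(8*l^2 + 38*l + 35)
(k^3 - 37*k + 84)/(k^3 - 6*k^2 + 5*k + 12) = (k + 7)/(k + 1)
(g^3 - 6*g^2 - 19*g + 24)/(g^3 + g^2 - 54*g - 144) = (g - 1)/(g + 6)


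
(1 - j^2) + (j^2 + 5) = 6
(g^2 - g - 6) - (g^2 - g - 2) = -4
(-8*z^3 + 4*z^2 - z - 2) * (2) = -16*z^3 + 8*z^2 - 2*z - 4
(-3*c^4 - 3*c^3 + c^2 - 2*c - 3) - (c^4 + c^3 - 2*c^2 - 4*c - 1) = -4*c^4 - 4*c^3 + 3*c^2 + 2*c - 2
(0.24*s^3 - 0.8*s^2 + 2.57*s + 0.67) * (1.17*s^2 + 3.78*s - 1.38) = 0.2808*s^5 - 0.0288*s^4 - 0.3483*s^3 + 11.6025*s^2 - 1.014*s - 0.9246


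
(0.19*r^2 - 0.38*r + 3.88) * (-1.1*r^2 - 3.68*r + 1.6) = -0.209*r^4 - 0.2812*r^3 - 2.5656*r^2 - 14.8864*r + 6.208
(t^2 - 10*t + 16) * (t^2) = t^4 - 10*t^3 + 16*t^2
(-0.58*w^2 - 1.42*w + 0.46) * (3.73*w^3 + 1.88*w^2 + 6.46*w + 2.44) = -2.1634*w^5 - 6.387*w^4 - 4.7006*w^3 - 9.7236*w^2 - 0.4932*w + 1.1224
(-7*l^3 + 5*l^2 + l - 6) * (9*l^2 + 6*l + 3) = -63*l^5 + 3*l^4 + 18*l^3 - 33*l^2 - 33*l - 18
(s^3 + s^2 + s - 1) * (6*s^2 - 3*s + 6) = 6*s^5 + 3*s^4 + 9*s^3 - 3*s^2 + 9*s - 6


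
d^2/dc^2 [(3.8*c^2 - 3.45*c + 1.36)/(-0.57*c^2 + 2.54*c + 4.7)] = (1.77635683940025e-15*c^4 - 8.76147000000001*c^3 - 63.732384*c^2 + 67.269348*c - 275.091432)/(0.185193*c^6 - 2.475738*c^5 + 6.451146*c^4 + 24.440896*c^3 - 53.19366*c^2 - 168.3258*c - 103.823)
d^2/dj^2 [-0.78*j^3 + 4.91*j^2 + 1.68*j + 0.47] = 9.82 - 4.68*j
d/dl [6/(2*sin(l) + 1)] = -12*cos(l)/(2*sin(l) + 1)^2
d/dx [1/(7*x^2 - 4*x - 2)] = 2*(2 - 7*x)/(-7*x^2 + 4*x + 2)^2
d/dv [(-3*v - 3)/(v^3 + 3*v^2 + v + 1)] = 6*v*(v^2 + 3*v + 3)/(v^6 + 6*v^5 + 11*v^4 + 8*v^3 + 7*v^2 + 2*v + 1)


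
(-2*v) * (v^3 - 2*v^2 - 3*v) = -2*v^4 + 4*v^3 + 6*v^2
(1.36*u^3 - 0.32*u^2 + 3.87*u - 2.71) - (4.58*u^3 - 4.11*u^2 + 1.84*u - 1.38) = -3.22*u^3 + 3.79*u^2 + 2.03*u - 1.33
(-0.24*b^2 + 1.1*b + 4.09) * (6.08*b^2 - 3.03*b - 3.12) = -1.4592*b^4 + 7.4152*b^3 + 22.283*b^2 - 15.8247*b - 12.7608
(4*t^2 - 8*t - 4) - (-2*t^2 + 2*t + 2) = 6*t^2 - 10*t - 6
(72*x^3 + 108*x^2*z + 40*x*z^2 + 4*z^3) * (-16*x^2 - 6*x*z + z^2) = -1152*x^5 - 2160*x^4*z - 1216*x^3*z^2 - 196*x^2*z^3 + 16*x*z^4 + 4*z^5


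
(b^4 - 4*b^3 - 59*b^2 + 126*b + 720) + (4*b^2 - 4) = b^4 - 4*b^3 - 55*b^2 + 126*b + 716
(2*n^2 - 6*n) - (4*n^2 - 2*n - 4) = -2*n^2 - 4*n + 4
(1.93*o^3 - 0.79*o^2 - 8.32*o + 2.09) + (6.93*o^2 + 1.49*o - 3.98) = 1.93*o^3 + 6.14*o^2 - 6.83*o - 1.89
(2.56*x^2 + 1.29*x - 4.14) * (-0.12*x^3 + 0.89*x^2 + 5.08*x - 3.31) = -0.3072*x^5 + 2.1236*x^4 + 14.6497*x^3 - 5.605*x^2 - 25.3011*x + 13.7034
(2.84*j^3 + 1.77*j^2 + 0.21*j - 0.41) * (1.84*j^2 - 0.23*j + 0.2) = 5.2256*j^5 + 2.6036*j^4 + 0.5473*j^3 - 0.4487*j^2 + 0.1363*j - 0.082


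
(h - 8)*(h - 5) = h^2 - 13*h + 40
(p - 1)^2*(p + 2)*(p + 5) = p^4 + 5*p^3 - 3*p^2 - 13*p + 10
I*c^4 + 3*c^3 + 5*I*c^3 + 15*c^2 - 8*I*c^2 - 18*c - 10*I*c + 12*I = (c + 6)*(c - 2*I)*(c - I)*(I*c - I)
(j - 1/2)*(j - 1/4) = j^2 - 3*j/4 + 1/8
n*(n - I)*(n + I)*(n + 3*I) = n^4 + 3*I*n^3 + n^2 + 3*I*n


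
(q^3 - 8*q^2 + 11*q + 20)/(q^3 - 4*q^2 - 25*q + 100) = (q + 1)/(q + 5)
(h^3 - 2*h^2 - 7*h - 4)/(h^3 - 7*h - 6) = (h^2 - 3*h - 4)/(h^2 - h - 6)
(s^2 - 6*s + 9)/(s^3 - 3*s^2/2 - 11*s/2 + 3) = 2*(s - 3)/(2*s^2 + 3*s - 2)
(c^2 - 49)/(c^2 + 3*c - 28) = (c - 7)/(c - 4)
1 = 1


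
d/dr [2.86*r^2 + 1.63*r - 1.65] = 5.72*r + 1.63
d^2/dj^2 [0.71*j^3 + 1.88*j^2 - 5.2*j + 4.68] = 4.26*j + 3.76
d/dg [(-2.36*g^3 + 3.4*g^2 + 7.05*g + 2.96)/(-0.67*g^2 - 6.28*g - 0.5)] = (1.5812*g^4 + 29.6416*g^3 - 13.0885*g^2 + 0.566400000000002*g + 15.0638)/(0.4489*g^4 + 8.4152*g^3 + 40.1084*g^2 + 6.28*g + 0.25)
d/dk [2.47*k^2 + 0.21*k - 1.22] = 4.94*k + 0.21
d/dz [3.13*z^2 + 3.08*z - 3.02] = 6.26*z + 3.08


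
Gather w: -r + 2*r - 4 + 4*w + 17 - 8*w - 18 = r - 4*w - 5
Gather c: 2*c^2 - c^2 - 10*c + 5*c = c^2 - 5*c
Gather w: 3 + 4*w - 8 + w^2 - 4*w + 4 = w^2 - 1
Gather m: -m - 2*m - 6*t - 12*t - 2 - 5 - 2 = -3*m - 18*t - 9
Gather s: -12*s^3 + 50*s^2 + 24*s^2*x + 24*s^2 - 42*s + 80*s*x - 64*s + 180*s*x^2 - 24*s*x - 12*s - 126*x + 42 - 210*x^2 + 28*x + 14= -12*s^3 + s^2*(24*x + 74) + s*(180*x^2 + 56*x - 118) - 210*x^2 - 98*x + 56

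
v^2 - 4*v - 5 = (v - 5)*(v + 1)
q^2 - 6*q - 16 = (q - 8)*(q + 2)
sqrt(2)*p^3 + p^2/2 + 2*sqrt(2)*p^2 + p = p*(p + 2)*(sqrt(2)*p + 1/2)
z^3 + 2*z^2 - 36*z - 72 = (z - 6)*(z + 2)*(z + 6)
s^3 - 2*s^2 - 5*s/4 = s*(s - 5/2)*(s + 1/2)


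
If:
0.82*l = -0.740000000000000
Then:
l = -0.90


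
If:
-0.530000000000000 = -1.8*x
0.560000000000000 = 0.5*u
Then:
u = 1.12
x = 0.29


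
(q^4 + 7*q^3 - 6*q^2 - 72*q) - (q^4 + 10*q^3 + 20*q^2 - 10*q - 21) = -3*q^3 - 26*q^2 - 62*q + 21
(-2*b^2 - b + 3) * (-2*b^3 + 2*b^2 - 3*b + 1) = 4*b^5 - 2*b^4 - 2*b^3 + 7*b^2 - 10*b + 3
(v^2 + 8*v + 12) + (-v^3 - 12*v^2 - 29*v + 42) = -v^3 - 11*v^2 - 21*v + 54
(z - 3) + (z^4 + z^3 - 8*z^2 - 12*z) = z^4 + z^3 - 8*z^2 - 11*z - 3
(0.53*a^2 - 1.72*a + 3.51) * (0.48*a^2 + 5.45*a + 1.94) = 0.2544*a^4 + 2.0629*a^3 - 6.661*a^2 + 15.7927*a + 6.8094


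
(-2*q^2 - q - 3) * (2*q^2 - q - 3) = -4*q^4 + q^2 + 6*q + 9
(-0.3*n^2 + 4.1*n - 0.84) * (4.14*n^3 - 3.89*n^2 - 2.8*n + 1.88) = -1.242*n^5 + 18.141*n^4 - 18.5866*n^3 - 8.7764*n^2 + 10.06*n - 1.5792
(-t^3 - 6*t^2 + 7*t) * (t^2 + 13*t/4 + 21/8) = -t^5 - 37*t^4/4 - 121*t^3/8 + 7*t^2 + 147*t/8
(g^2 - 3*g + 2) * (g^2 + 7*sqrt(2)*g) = g^4 - 3*g^3 + 7*sqrt(2)*g^3 - 21*sqrt(2)*g^2 + 2*g^2 + 14*sqrt(2)*g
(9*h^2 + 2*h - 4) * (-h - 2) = -9*h^3 - 20*h^2 + 8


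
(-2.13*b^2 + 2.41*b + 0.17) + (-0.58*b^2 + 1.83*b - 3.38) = -2.71*b^2 + 4.24*b - 3.21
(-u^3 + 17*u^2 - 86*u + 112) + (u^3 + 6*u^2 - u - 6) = 23*u^2 - 87*u + 106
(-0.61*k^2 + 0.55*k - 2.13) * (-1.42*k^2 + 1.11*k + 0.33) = 0.8662*k^4 - 1.4581*k^3 + 3.4338*k^2 - 2.1828*k - 0.7029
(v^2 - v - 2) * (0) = 0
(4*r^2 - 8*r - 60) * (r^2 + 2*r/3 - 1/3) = 4*r^4 - 16*r^3/3 - 200*r^2/3 - 112*r/3 + 20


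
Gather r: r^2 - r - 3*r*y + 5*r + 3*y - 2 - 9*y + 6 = r^2 + r*(4 - 3*y) - 6*y + 4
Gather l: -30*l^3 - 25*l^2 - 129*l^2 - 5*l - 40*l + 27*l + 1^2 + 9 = -30*l^3 - 154*l^2 - 18*l + 10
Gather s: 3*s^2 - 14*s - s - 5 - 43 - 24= 3*s^2 - 15*s - 72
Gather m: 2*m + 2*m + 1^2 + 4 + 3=4*m + 8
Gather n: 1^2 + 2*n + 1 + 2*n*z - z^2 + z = n*(2*z + 2) - z^2 + z + 2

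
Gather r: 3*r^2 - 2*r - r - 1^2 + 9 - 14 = 3*r^2 - 3*r - 6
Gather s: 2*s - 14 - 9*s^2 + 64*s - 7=-9*s^2 + 66*s - 21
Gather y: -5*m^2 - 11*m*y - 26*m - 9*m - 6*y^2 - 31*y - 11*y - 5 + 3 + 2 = -5*m^2 - 35*m - 6*y^2 + y*(-11*m - 42)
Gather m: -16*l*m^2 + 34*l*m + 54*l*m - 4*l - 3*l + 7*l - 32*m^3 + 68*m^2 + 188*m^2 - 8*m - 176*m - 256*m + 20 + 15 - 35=-32*m^3 + m^2*(256 - 16*l) + m*(88*l - 440)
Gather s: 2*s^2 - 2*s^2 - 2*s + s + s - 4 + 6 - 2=0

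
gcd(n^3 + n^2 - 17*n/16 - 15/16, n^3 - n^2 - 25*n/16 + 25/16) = n^2 + n/4 - 5/4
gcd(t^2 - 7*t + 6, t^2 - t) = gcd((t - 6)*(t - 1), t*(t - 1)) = t - 1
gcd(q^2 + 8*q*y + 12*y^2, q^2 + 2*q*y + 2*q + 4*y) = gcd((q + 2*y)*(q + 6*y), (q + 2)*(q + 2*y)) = q + 2*y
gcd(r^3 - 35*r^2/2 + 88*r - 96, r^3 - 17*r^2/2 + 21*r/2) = r - 3/2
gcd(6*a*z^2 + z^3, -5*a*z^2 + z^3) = z^2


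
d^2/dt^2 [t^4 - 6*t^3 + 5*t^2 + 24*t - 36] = 12*t^2 - 36*t + 10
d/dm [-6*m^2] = -12*m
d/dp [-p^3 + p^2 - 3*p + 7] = -3*p^2 + 2*p - 3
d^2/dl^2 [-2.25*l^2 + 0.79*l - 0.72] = -4.50000000000000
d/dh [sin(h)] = cos(h)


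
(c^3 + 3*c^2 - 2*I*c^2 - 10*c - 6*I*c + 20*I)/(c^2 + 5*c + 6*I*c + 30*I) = (c^2 - 2*c*(1 + I) + 4*I)/(c + 6*I)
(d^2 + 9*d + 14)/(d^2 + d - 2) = (d + 7)/(d - 1)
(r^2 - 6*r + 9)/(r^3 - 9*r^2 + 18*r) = (r - 3)/(r*(r - 6))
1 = 1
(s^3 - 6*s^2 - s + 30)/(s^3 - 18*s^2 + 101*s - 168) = (s^2 - 3*s - 10)/(s^2 - 15*s + 56)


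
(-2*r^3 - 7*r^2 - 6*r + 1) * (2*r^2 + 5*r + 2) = -4*r^5 - 24*r^4 - 51*r^3 - 42*r^2 - 7*r + 2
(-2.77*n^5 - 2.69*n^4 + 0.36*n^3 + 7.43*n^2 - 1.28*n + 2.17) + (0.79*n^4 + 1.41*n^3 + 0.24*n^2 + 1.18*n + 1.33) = -2.77*n^5 - 1.9*n^4 + 1.77*n^3 + 7.67*n^2 - 0.1*n + 3.5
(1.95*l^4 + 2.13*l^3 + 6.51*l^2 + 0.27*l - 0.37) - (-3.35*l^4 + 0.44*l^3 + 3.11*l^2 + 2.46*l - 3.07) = 5.3*l^4 + 1.69*l^3 + 3.4*l^2 - 2.19*l + 2.7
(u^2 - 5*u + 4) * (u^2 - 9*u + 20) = u^4 - 14*u^3 + 69*u^2 - 136*u + 80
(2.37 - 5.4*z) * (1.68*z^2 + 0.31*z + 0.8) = -9.072*z^3 + 2.3076*z^2 - 3.5853*z + 1.896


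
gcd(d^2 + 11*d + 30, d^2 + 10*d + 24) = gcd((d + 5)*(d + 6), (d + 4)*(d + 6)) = d + 6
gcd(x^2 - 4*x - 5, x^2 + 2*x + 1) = x + 1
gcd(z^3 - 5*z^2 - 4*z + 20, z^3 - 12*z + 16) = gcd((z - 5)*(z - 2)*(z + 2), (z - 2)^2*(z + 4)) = z - 2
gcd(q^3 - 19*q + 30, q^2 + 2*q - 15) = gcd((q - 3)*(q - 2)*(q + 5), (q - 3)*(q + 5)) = q^2 + 2*q - 15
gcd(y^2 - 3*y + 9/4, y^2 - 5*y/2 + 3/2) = y - 3/2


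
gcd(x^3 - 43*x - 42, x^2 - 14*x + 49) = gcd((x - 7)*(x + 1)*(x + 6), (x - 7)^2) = x - 7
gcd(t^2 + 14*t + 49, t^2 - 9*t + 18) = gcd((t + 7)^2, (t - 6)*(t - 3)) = 1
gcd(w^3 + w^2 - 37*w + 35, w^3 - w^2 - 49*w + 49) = w^2 + 6*w - 7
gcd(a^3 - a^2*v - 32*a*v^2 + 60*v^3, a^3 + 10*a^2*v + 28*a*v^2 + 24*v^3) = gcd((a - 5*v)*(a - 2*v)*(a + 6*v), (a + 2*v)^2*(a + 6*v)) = a + 6*v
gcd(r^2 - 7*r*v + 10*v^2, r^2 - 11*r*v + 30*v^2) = r - 5*v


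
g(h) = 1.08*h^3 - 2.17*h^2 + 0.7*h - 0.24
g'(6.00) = 91.30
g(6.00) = 159.12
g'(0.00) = 0.70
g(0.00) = -0.24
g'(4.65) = 50.58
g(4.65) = 64.68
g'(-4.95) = 101.57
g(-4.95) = -187.87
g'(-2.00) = 22.34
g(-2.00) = -18.96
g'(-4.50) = 85.84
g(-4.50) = -145.75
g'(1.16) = 0.03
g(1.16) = -0.66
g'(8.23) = 184.44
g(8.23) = 460.58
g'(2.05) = 5.42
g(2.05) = 1.38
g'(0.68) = -0.75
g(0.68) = -0.43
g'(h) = 3.24*h^2 - 4.34*h + 0.7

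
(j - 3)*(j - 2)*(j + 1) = j^3 - 4*j^2 + j + 6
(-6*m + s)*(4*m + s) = -24*m^2 - 2*m*s + s^2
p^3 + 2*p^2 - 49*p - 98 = (p - 7)*(p + 2)*(p + 7)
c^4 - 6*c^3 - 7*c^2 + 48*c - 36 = (c - 6)*(c - 2)*(c - 1)*(c + 3)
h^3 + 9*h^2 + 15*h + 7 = (h + 1)^2*(h + 7)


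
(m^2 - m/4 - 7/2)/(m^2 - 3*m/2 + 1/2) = (4*m^2 - m - 14)/(2*(2*m^2 - 3*m + 1))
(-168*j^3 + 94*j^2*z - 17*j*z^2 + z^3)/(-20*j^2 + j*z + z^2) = (42*j^2 - 13*j*z + z^2)/(5*j + z)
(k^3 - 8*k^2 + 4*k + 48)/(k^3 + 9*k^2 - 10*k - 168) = (k^2 - 4*k - 12)/(k^2 + 13*k + 42)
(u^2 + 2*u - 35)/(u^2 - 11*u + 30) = (u + 7)/(u - 6)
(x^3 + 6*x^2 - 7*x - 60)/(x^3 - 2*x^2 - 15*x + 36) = (x + 5)/(x - 3)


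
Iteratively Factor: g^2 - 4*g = (g - 4)*(g)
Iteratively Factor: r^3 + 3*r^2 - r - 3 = (r - 1)*(r^2 + 4*r + 3) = (r - 1)*(r + 3)*(r + 1)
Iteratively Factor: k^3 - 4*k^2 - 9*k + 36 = (k - 4)*(k^2 - 9) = (k - 4)*(k - 3)*(k + 3)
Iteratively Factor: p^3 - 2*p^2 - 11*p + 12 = (p + 3)*(p^2 - 5*p + 4) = (p - 4)*(p + 3)*(p - 1)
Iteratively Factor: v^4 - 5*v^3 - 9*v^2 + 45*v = (v)*(v^3 - 5*v^2 - 9*v + 45) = v*(v - 5)*(v^2 - 9) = v*(v - 5)*(v - 3)*(v + 3)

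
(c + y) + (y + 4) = c + 2*y + 4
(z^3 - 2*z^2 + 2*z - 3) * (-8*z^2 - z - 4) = -8*z^5 + 15*z^4 - 18*z^3 + 30*z^2 - 5*z + 12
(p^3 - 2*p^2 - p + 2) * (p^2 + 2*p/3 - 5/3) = p^5 - 4*p^4/3 - 4*p^3 + 14*p^2/3 + 3*p - 10/3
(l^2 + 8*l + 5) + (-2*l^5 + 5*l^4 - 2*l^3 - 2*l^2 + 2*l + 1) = -2*l^5 + 5*l^4 - 2*l^3 - l^2 + 10*l + 6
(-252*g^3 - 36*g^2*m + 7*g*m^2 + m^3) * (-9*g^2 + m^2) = 2268*g^5 + 324*g^4*m - 315*g^3*m^2 - 45*g^2*m^3 + 7*g*m^4 + m^5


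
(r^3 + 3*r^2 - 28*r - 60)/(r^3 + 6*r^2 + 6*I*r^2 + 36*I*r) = (r^2 - 3*r - 10)/(r*(r + 6*I))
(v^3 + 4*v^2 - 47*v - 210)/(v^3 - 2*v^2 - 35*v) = (v + 6)/v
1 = 1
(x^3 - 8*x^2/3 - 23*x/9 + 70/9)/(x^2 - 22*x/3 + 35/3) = (3*x^2 - x - 10)/(3*(x - 5))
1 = 1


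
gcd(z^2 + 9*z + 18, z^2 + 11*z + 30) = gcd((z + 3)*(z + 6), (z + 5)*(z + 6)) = z + 6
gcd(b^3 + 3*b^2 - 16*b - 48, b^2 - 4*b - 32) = b + 4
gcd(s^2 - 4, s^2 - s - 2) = s - 2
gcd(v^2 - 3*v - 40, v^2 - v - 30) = v + 5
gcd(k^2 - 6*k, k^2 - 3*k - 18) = k - 6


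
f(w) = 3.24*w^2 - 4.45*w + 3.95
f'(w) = 6.48*w - 4.45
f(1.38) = 3.98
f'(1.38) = 4.49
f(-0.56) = 7.46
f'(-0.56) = -8.08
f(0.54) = 2.49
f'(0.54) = -0.95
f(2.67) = 15.17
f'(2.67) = 12.85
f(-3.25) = 52.64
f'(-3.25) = -25.51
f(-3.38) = 56.01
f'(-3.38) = -26.35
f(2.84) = 17.44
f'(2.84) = 13.95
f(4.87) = 59.12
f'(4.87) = 27.11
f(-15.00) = 799.70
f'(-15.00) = -101.65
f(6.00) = 93.89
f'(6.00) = 34.43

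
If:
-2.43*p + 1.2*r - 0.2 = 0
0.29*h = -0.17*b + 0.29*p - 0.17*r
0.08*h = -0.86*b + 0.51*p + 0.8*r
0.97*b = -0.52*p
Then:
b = 0.03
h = -0.10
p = -0.05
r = 0.06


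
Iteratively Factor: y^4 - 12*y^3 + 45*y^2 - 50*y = (y - 5)*(y^3 - 7*y^2 + 10*y) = (y - 5)*(y - 2)*(y^2 - 5*y) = (y - 5)^2*(y - 2)*(y)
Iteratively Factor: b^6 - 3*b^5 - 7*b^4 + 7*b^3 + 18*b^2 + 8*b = (b - 4)*(b^5 + b^4 - 3*b^3 - 5*b^2 - 2*b) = (b - 4)*(b + 1)*(b^4 - 3*b^2 - 2*b) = (b - 4)*(b - 2)*(b + 1)*(b^3 + 2*b^2 + b) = (b - 4)*(b - 2)*(b + 1)^2*(b^2 + b) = b*(b - 4)*(b - 2)*(b + 1)^2*(b + 1)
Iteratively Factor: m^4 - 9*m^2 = (m)*(m^3 - 9*m) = m^2*(m^2 - 9) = m^2*(m - 3)*(m + 3)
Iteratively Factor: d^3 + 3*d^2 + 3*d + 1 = (d + 1)*(d^2 + 2*d + 1) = (d + 1)^2*(d + 1)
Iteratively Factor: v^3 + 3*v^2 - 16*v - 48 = (v + 4)*(v^2 - v - 12) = (v - 4)*(v + 4)*(v + 3)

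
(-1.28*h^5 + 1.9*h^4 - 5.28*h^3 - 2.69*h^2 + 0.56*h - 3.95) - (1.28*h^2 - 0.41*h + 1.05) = -1.28*h^5 + 1.9*h^4 - 5.28*h^3 - 3.97*h^2 + 0.97*h - 5.0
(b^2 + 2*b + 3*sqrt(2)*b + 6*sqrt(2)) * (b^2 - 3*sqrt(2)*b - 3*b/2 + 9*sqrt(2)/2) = b^4 + b^3/2 - 21*b^2 - 9*b + 54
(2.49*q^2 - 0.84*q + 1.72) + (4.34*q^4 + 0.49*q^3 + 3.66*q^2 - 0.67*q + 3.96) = 4.34*q^4 + 0.49*q^3 + 6.15*q^2 - 1.51*q + 5.68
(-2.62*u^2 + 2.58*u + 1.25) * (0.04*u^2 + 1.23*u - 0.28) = -0.1048*u^4 - 3.1194*u^3 + 3.957*u^2 + 0.8151*u - 0.35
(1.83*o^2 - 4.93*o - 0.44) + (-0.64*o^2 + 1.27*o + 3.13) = 1.19*o^2 - 3.66*o + 2.69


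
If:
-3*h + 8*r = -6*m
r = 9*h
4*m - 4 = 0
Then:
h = -2/23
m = 1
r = -18/23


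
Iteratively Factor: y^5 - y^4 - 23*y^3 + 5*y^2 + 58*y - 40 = (y - 5)*(y^4 + 4*y^3 - 3*y^2 - 10*y + 8) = (y - 5)*(y + 4)*(y^3 - 3*y + 2) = (y - 5)*(y - 1)*(y + 4)*(y^2 + y - 2) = (y - 5)*(y - 1)*(y + 2)*(y + 4)*(y - 1)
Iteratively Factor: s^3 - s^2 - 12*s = (s)*(s^2 - s - 12) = s*(s - 4)*(s + 3)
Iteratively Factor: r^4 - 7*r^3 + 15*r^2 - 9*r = (r)*(r^3 - 7*r^2 + 15*r - 9) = r*(r - 3)*(r^2 - 4*r + 3) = r*(r - 3)*(r - 1)*(r - 3)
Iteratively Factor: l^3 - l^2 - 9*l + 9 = (l - 3)*(l^2 + 2*l - 3) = (l - 3)*(l + 3)*(l - 1)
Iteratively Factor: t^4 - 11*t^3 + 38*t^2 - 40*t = (t - 2)*(t^3 - 9*t^2 + 20*t) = (t - 4)*(t - 2)*(t^2 - 5*t) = t*(t - 4)*(t - 2)*(t - 5)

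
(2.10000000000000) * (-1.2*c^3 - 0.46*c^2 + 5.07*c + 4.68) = -2.52*c^3 - 0.966*c^2 + 10.647*c + 9.828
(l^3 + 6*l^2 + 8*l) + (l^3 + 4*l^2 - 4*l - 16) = 2*l^3 + 10*l^2 + 4*l - 16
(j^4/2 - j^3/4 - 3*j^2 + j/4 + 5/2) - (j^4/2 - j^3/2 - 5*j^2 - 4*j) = j^3/4 + 2*j^2 + 17*j/4 + 5/2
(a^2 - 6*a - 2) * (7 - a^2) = -a^4 + 6*a^3 + 9*a^2 - 42*a - 14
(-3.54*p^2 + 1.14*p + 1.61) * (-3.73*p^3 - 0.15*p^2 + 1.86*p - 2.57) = 13.2042*p^5 - 3.7212*p^4 - 12.7607*p^3 + 10.9767*p^2 + 0.0648000000000004*p - 4.1377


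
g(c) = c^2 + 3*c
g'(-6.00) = -9.00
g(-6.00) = 18.00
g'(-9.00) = -15.00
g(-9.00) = 54.00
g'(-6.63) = -10.26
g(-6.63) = 24.07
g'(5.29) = 13.58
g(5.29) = 43.85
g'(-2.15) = -1.30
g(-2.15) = -1.83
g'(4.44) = 11.88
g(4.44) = 33.03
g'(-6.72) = -10.44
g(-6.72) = 25.00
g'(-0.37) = 2.26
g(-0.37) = -0.97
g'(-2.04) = -1.08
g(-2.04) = -1.96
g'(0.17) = 3.34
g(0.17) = 0.54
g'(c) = 2*c + 3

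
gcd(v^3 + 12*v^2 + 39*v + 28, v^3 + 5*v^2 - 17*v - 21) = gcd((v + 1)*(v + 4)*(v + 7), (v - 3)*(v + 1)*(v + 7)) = v^2 + 8*v + 7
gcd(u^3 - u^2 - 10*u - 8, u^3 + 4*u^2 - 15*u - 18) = u + 1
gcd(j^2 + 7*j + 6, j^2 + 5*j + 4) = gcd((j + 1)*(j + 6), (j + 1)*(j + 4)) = j + 1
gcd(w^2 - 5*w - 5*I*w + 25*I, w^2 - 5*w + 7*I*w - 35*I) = w - 5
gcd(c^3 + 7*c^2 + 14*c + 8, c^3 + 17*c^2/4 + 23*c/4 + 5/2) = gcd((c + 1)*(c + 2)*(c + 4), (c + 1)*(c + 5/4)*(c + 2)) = c^2 + 3*c + 2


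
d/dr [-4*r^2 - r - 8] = -8*r - 1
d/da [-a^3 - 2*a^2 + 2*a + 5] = -3*a^2 - 4*a + 2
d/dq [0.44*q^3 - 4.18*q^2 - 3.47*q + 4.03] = 1.32*q^2 - 8.36*q - 3.47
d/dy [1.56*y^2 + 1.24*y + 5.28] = 3.12*y + 1.24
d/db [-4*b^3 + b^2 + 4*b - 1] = -12*b^2 + 2*b + 4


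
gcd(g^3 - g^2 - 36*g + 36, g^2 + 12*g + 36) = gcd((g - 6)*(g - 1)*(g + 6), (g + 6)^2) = g + 6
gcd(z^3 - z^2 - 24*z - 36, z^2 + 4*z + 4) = z + 2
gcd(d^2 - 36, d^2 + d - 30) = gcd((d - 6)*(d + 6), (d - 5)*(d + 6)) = d + 6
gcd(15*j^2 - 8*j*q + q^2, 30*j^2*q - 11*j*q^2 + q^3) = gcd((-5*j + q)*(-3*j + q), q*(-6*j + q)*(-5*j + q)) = -5*j + q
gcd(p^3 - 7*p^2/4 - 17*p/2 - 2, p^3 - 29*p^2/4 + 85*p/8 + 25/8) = p + 1/4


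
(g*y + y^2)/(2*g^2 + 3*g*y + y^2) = y/(2*g + y)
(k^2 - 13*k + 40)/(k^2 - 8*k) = (k - 5)/k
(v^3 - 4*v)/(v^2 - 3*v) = (v^2 - 4)/(v - 3)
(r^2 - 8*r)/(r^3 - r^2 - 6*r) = (8 - r)/(-r^2 + r + 6)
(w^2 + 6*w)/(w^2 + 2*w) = (w + 6)/(w + 2)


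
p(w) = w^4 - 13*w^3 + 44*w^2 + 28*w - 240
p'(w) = 4*w^3 - 39*w^2 + 88*w + 28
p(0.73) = -200.89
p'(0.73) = 73.01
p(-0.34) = -243.91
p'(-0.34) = -6.59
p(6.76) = 32.34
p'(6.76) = 76.34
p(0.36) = -224.81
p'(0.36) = 54.81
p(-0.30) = -244.08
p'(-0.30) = -2.02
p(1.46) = -141.24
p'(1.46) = 85.80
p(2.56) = -55.12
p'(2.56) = 64.80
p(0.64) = -207.30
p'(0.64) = 69.39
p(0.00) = -240.00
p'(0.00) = 28.00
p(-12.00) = 48960.00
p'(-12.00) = -13556.00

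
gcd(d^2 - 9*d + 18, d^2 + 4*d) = 1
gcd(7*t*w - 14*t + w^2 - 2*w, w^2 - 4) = w - 2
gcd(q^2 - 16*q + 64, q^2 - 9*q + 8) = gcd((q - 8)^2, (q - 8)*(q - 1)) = q - 8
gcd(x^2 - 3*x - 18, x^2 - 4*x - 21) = x + 3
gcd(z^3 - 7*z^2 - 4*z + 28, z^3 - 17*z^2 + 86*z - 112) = z^2 - 9*z + 14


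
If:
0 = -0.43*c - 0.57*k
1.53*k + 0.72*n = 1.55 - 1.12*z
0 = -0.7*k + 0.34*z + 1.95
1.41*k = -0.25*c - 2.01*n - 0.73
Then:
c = -3.16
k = 2.39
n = -1.64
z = -0.82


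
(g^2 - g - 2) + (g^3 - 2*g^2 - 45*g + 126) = g^3 - g^2 - 46*g + 124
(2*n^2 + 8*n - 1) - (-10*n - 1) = 2*n^2 + 18*n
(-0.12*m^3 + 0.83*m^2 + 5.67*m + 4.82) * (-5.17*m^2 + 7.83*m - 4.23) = 0.6204*m^5 - 5.2307*m^4 - 22.3074*m^3 + 15.9658*m^2 + 13.7565*m - 20.3886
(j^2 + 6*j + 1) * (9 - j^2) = -j^4 - 6*j^3 + 8*j^2 + 54*j + 9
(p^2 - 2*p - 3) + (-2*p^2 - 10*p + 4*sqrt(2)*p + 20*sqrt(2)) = -p^2 - 12*p + 4*sqrt(2)*p - 3 + 20*sqrt(2)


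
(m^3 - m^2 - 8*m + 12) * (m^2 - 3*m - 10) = m^5 - 4*m^4 - 15*m^3 + 46*m^2 + 44*m - 120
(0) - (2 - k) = k - 2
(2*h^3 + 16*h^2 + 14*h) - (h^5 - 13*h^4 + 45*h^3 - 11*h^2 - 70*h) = -h^5 + 13*h^4 - 43*h^3 + 27*h^2 + 84*h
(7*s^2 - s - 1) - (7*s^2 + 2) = -s - 3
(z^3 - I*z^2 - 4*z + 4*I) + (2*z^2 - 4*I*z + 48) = z^3 + 2*z^2 - I*z^2 - 4*z - 4*I*z + 48 + 4*I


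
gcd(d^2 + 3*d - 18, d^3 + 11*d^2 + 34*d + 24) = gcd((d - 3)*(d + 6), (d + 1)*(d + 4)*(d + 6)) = d + 6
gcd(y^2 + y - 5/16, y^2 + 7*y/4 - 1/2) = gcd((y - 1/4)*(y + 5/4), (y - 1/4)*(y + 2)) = y - 1/4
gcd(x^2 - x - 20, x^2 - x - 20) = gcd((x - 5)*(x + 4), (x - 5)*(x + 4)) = x^2 - x - 20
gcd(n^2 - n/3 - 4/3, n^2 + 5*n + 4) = n + 1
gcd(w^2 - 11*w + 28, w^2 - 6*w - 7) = w - 7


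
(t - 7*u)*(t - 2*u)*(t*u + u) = t^3*u - 9*t^2*u^2 + t^2*u + 14*t*u^3 - 9*t*u^2 + 14*u^3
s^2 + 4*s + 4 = (s + 2)^2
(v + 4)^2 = v^2 + 8*v + 16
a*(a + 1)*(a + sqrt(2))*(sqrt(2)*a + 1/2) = sqrt(2)*a^4 + sqrt(2)*a^3 + 5*a^3/2 + sqrt(2)*a^2/2 + 5*a^2/2 + sqrt(2)*a/2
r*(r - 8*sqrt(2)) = r^2 - 8*sqrt(2)*r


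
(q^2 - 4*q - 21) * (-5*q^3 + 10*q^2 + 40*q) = -5*q^5 + 30*q^4 + 105*q^3 - 370*q^2 - 840*q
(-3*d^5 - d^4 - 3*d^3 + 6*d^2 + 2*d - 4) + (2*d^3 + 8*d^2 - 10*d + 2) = -3*d^5 - d^4 - d^3 + 14*d^2 - 8*d - 2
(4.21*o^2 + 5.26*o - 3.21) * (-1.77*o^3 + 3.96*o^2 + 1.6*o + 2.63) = -7.4517*o^5 + 7.3614*o^4 + 33.2473*o^3 + 6.7767*o^2 + 8.6978*o - 8.4423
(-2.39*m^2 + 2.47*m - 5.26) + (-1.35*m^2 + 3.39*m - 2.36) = -3.74*m^2 + 5.86*m - 7.62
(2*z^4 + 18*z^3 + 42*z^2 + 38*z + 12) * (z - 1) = 2*z^5 + 16*z^4 + 24*z^3 - 4*z^2 - 26*z - 12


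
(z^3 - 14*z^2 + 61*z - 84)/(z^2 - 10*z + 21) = z - 4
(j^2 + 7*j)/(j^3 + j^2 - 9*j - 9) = j*(j + 7)/(j^3 + j^2 - 9*j - 9)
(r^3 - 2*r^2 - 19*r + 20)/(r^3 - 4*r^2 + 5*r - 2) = (r^2 - r - 20)/(r^2 - 3*r + 2)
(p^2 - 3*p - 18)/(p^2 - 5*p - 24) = (p - 6)/(p - 8)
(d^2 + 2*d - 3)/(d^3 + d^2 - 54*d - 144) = (d - 1)/(d^2 - 2*d - 48)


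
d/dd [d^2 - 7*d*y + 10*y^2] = 2*d - 7*y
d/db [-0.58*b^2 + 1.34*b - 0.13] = 1.34 - 1.16*b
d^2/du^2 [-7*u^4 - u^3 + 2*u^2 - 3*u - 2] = -84*u^2 - 6*u + 4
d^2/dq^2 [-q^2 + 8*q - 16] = -2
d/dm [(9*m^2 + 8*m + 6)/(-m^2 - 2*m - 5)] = 2*(-5*m^2 - 39*m - 14)/(m^4 + 4*m^3 + 14*m^2 + 20*m + 25)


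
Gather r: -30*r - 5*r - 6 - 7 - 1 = -35*r - 14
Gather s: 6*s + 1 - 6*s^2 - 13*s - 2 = -6*s^2 - 7*s - 1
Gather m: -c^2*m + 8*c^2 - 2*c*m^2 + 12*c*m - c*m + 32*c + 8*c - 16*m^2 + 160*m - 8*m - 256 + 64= 8*c^2 + 40*c + m^2*(-2*c - 16) + m*(-c^2 + 11*c + 152) - 192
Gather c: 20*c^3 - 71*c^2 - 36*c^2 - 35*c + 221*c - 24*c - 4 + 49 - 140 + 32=20*c^3 - 107*c^2 + 162*c - 63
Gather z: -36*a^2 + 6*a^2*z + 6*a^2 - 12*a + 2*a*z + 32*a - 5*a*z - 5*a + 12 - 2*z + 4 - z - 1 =-30*a^2 + 15*a + z*(6*a^2 - 3*a - 3) + 15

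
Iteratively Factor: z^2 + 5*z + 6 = (z + 3)*(z + 2)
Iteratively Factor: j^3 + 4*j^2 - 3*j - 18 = (j + 3)*(j^2 + j - 6) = (j - 2)*(j + 3)*(j + 3)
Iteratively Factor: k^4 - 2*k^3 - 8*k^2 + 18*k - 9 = (k - 1)*(k^3 - k^2 - 9*k + 9) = (k - 1)*(k + 3)*(k^2 - 4*k + 3) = (k - 3)*(k - 1)*(k + 3)*(k - 1)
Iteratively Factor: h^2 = (h)*(h)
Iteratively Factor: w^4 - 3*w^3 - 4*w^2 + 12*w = (w - 3)*(w^3 - 4*w) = w*(w - 3)*(w^2 - 4) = w*(w - 3)*(w + 2)*(w - 2)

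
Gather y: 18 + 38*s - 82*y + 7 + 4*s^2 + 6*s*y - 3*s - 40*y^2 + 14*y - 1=4*s^2 + 35*s - 40*y^2 + y*(6*s - 68) + 24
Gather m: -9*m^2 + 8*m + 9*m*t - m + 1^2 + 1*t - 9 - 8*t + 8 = -9*m^2 + m*(9*t + 7) - 7*t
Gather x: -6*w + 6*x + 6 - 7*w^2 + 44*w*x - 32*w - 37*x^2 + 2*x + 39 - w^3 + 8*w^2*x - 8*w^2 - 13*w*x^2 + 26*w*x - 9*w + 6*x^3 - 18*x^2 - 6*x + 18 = -w^3 - 15*w^2 - 47*w + 6*x^3 + x^2*(-13*w - 55) + x*(8*w^2 + 70*w + 2) + 63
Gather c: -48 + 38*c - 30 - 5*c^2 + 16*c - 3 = -5*c^2 + 54*c - 81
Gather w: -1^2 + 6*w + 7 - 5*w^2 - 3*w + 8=-5*w^2 + 3*w + 14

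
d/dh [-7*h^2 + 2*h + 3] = 2 - 14*h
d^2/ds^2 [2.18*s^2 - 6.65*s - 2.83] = 4.36000000000000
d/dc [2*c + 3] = 2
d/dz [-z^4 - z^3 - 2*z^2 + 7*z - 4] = -4*z^3 - 3*z^2 - 4*z + 7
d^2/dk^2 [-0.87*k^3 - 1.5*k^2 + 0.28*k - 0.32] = -5.22*k - 3.0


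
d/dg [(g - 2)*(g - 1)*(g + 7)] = 3*g^2 + 8*g - 19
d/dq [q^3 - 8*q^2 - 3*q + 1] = 3*q^2 - 16*q - 3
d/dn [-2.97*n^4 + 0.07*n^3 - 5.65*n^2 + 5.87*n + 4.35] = -11.88*n^3 + 0.21*n^2 - 11.3*n + 5.87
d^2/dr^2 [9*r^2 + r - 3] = 18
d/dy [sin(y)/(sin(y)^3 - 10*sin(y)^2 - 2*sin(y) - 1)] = (-2*sin(y)^3 + 10*sin(y)^2 - 1)*cos(y)/(sin(y)^3 - 10*sin(y)^2 - 2*sin(y) - 1)^2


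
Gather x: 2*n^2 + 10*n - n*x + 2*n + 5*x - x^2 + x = 2*n^2 + 12*n - x^2 + x*(6 - n)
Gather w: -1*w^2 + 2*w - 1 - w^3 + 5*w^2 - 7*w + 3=-w^3 + 4*w^2 - 5*w + 2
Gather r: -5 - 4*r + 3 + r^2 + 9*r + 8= r^2 + 5*r + 6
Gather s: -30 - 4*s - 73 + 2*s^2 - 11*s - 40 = 2*s^2 - 15*s - 143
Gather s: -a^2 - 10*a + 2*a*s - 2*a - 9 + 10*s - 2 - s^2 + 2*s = -a^2 - 12*a - s^2 + s*(2*a + 12) - 11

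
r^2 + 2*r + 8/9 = (r + 2/3)*(r + 4/3)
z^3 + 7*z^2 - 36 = (z - 2)*(z + 3)*(z + 6)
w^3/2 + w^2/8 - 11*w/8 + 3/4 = (w/2 + 1)*(w - 1)*(w - 3/4)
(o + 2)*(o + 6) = o^2 + 8*o + 12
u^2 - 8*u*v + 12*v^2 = (u - 6*v)*(u - 2*v)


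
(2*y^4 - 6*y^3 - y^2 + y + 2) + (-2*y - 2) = 2*y^4 - 6*y^3 - y^2 - y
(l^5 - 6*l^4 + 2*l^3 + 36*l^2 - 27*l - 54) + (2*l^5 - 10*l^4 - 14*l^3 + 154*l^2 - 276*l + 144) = 3*l^5 - 16*l^4 - 12*l^3 + 190*l^2 - 303*l + 90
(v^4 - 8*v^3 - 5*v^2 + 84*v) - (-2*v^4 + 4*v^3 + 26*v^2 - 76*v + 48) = 3*v^4 - 12*v^3 - 31*v^2 + 160*v - 48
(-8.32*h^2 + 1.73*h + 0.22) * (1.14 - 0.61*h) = 5.0752*h^3 - 10.5401*h^2 + 1.838*h + 0.2508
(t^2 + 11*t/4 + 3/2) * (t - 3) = t^3 - t^2/4 - 27*t/4 - 9/2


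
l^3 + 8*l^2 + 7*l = l*(l + 1)*(l + 7)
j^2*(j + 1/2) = j^3 + j^2/2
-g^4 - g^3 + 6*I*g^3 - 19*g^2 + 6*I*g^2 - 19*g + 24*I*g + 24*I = (g - 8*I)*(g + 3*I)*(I*g + 1)*(I*g + I)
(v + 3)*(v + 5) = v^2 + 8*v + 15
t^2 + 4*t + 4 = (t + 2)^2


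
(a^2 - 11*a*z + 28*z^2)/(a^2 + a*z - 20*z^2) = (a - 7*z)/(a + 5*z)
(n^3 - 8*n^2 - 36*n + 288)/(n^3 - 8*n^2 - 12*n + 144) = (n^2 - 2*n - 48)/(n^2 - 2*n - 24)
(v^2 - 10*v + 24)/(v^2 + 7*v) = (v^2 - 10*v + 24)/(v*(v + 7))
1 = 1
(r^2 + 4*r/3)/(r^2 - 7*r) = (r + 4/3)/(r - 7)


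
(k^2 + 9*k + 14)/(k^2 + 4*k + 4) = (k + 7)/(k + 2)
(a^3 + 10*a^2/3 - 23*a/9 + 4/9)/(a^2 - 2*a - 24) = (9*a^2 - 6*a + 1)/(9*(a - 6))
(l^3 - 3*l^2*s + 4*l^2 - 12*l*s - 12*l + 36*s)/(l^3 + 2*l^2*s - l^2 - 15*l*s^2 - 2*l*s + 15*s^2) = (l^2 + 4*l - 12)/(l^2 + 5*l*s - l - 5*s)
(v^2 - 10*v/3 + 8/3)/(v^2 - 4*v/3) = (v - 2)/v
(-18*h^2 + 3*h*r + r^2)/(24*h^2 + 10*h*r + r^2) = (-3*h + r)/(4*h + r)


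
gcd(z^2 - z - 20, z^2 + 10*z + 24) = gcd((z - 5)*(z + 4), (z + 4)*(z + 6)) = z + 4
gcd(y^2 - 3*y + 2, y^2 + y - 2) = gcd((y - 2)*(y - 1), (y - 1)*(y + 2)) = y - 1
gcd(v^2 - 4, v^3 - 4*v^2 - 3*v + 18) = v + 2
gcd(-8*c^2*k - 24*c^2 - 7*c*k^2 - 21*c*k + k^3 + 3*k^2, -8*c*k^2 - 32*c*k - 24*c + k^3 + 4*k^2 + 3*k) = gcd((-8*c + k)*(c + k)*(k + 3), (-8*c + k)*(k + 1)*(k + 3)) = 8*c*k + 24*c - k^2 - 3*k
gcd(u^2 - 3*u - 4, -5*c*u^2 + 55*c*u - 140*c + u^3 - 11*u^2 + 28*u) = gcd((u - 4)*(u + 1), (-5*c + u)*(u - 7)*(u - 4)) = u - 4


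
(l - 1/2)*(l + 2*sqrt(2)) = l^2 - l/2 + 2*sqrt(2)*l - sqrt(2)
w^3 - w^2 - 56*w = w*(w - 8)*(w + 7)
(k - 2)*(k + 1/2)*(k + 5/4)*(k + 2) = k^4 + 7*k^3/4 - 27*k^2/8 - 7*k - 5/2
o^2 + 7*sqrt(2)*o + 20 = (o + 2*sqrt(2))*(o + 5*sqrt(2))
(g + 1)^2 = g^2 + 2*g + 1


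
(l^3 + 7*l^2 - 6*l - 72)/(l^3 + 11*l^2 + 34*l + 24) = (l - 3)/(l + 1)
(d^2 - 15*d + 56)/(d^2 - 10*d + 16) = (d - 7)/(d - 2)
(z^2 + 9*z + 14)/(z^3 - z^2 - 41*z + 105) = (z + 2)/(z^2 - 8*z + 15)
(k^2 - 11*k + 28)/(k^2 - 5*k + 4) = (k - 7)/(k - 1)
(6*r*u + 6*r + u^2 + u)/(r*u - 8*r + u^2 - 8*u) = (6*r*u + 6*r + u^2 + u)/(r*u - 8*r + u^2 - 8*u)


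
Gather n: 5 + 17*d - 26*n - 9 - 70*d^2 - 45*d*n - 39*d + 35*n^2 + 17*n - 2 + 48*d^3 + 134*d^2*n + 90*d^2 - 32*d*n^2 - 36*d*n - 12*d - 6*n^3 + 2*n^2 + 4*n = 48*d^3 + 20*d^2 - 34*d - 6*n^3 + n^2*(37 - 32*d) + n*(134*d^2 - 81*d - 5) - 6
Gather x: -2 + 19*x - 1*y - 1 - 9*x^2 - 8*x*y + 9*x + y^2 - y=-9*x^2 + x*(28 - 8*y) + y^2 - 2*y - 3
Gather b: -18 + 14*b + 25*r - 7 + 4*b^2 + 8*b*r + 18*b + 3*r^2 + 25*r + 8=4*b^2 + b*(8*r + 32) + 3*r^2 + 50*r - 17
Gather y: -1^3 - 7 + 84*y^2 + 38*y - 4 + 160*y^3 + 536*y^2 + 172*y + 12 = 160*y^3 + 620*y^2 + 210*y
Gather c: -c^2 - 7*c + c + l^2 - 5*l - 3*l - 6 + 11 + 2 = -c^2 - 6*c + l^2 - 8*l + 7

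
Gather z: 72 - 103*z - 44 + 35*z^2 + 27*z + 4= 35*z^2 - 76*z + 32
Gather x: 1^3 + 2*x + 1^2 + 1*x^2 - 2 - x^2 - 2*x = 0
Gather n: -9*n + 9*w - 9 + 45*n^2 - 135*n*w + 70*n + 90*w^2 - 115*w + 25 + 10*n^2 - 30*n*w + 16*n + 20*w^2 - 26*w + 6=55*n^2 + n*(77 - 165*w) + 110*w^2 - 132*w + 22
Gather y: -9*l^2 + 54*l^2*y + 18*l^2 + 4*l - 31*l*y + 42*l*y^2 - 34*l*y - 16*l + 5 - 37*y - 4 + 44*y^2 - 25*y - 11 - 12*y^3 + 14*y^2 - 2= 9*l^2 - 12*l - 12*y^3 + y^2*(42*l + 58) + y*(54*l^2 - 65*l - 62) - 12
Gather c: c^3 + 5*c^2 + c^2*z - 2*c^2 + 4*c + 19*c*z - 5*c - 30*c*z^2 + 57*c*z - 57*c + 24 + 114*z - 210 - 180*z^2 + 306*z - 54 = c^3 + c^2*(z + 3) + c*(-30*z^2 + 76*z - 58) - 180*z^2 + 420*z - 240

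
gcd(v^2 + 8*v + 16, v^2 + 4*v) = v + 4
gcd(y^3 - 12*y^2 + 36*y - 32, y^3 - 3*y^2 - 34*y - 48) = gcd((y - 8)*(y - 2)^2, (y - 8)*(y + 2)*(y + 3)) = y - 8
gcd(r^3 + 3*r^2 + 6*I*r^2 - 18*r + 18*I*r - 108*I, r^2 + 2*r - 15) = r - 3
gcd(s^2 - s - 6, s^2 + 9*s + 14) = s + 2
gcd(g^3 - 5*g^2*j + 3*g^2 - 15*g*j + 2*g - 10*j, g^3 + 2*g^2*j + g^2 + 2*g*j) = g + 1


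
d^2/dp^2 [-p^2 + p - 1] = -2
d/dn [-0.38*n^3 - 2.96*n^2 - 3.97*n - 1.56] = -1.14*n^2 - 5.92*n - 3.97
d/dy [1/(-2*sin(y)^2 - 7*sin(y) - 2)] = (4*sin(y) + 7)*cos(y)/(7*sin(y) - cos(2*y) + 3)^2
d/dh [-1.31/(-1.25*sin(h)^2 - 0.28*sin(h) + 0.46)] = -(3.275*sin(h) + 0.3668)*cos(h)/(1.25*sin(h)^2 + 0.28*sin(h) - 0.46)^2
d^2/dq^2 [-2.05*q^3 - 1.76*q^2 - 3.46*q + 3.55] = -12.3*q - 3.52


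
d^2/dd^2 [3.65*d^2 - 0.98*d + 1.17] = 7.30000000000000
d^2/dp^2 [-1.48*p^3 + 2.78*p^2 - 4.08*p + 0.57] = 5.56 - 8.88*p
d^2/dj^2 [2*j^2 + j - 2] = 4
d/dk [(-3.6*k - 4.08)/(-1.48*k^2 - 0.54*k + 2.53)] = (5.328*k^2 + 1.944*k - (2.96*k + 0.54)*(3.6*k + 4.08) - 9.108)/(1.48*k^2 + 0.54*k - 2.53)^2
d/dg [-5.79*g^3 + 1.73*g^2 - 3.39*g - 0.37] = -17.37*g^2 + 3.46*g - 3.39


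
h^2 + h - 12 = (h - 3)*(h + 4)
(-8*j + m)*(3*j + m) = -24*j^2 - 5*j*m + m^2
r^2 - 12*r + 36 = (r - 6)^2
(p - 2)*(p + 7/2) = p^2 + 3*p/2 - 7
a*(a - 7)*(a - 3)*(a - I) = a^4 - 10*a^3 - I*a^3 + 21*a^2 + 10*I*a^2 - 21*I*a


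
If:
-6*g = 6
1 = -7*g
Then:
No Solution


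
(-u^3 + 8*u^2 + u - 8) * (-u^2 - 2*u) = u^5 - 6*u^4 - 17*u^3 + 6*u^2 + 16*u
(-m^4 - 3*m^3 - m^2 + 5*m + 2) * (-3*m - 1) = 3*m^5 + 10*m^4 + 6*m^3 - 14*m^2 - 11*m - 2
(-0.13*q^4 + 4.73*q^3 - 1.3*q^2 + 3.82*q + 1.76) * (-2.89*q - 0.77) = 0.3757*q^5 - 13.5696*q^4 + 0.1149*q^3 - 10.0388*q^2 - 8.0278*q - 1.3552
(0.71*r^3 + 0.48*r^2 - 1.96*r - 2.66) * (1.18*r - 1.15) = 0.8378*r^4 - 0.2501*r^3 - 2.8648*r^2 - 0.8848*r + 3.059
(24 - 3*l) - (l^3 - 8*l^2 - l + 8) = -l^3 + 8*l^2 - 2*l + 16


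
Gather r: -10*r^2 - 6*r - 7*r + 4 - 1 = -10*r^2 - 13*r + 3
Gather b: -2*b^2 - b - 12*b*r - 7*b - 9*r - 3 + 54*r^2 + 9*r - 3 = -2*b^2 + b*(-12*r - 8) + 54*r^2 - 6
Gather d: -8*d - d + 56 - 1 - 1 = 54 - 9*d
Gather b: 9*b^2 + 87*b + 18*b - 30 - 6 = 9*b^2 + 105*b - 36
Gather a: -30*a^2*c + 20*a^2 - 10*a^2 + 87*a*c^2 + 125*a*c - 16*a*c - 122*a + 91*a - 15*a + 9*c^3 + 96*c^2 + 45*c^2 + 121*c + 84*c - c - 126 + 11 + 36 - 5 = a^2*(10 - 30*c) + a*(87*c^2 + 109*c - 46) + 9*c^3 + 141*c^2 + 204*c - 84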